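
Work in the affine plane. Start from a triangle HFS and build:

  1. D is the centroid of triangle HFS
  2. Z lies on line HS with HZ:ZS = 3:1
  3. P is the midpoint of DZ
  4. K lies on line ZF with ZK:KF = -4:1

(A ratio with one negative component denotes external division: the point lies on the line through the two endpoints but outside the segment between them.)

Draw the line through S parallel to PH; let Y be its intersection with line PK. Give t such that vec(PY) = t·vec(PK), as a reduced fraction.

t = -12/55

Work in coordinates with H = (0, 0), F = (1, 0), S = (0, 1).
1. D is the centroid of triangle HFS ⇒ D = (1/3, 1/3)
2. Z lies on line HS with HZ:ZS = 3:1 ⇒ Z = (0, 3/4)
3. P is the midpoint of DZ ⇒ P = (1/6, 13/24)
4. K lies on line ZF with ZK:KF = -4:1 ⇒ K = (4/3, -1/4)
through S parallel to PH: direction (-1/6, -13/24); meets PK at Y = (-29/330, 943/1320)
Y = P + t·(K−P) with t = -12/55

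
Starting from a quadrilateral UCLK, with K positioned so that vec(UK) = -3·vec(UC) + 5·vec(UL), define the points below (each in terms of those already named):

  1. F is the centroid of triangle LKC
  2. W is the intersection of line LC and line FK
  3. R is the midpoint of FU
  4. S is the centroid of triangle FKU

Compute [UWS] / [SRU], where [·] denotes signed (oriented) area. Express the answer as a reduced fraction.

[UWS]:[SRU] = -4

Choose coordinates U = (0, 0), C = (1, 0), L = (0, 1), K = (-3, 5).
1. F is the centroid of triangle LKC ⇒ F = (-2/3, 2)
2. W is the intersection of line LC and line FK ⇒ W = (1/2, 1/2)
3. R is the midpoint of FU ⇒ R = (-1/3, 1)
4. S is the centroid of triangle FKU ⇒ S = (-11/9, 7/3)
2·[UWS] = 16/9, 2·[SRU] = -4/9
[UWS]:[SRU] = 16/9:-4/9 = -4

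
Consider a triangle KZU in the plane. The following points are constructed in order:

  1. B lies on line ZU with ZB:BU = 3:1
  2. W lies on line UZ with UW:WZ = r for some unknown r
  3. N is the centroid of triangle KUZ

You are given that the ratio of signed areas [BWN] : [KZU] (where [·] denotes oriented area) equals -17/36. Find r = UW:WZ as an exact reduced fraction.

Work in coordinates with K = (0, 0), Z = (1, 0), U = (0, 1).
1. B lies on line ZU with ZB:BU = 3:1 ⇒ B = (1/4, 3/4)
2. With UW:WZ = r, write λ = r/(r+1) so W = U + λ·(Z−U); W is affine-linear in λ
3. N is the centroid of triangle KUZ ⇒ N = (1/3, 1/3)
Every point depending on W is an affine combination of W and λ-independent points, so each such coordinate is linear in λ; the λ² term in each signed area is a multiple of (Z−U)×(Z−U) = 0, so 2·[BWN] and 2·[KZU] are each linear in λ. Evaluating at λ=0 and λ=1:
  2·[BWN] = -1/3·λ + 1/12,   2·[KZU] = 1
So [BWN]:[KZU] = (-1/3·λ + 1/12) / (1). Setting this equal to -17/36:
  -1/3·λ + 1/12 = -17/36·(1)  ⇒  λ = 5/3
Then r = λ/(1−λ) = (5/3)/(-2/3) = -5/2. Check: with r = -5/2, W = (5/3, -2/3) and [BWN]:[KZU] = -17/36 as required.

r = -5/2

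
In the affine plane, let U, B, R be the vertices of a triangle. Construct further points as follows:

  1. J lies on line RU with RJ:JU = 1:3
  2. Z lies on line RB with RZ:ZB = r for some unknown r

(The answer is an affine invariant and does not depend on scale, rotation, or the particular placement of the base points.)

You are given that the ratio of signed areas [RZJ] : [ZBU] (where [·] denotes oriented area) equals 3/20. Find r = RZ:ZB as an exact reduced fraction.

Choose coordinates U = (0, 0), B = (1, 0), R = (0, 1).
1. J lies on line RU with RJ:JU = 1:3 ⇒ J = (0, 3/4)
2. With RZ:ZB = r, write λ = r/(r+1) so Z = R + λ·(B−R); Z is affine-linear in λ
Every point depending on Z is an affine combination of Z and λ-independent points, so each such coordinate is linear in λ; the λ² term in each signed area is a multiple of (B−R)×(B−R) = 0, so 2·[RZJ] and 2·[ZBU] are each linear in λ. Evaluating at λ=0 and λ=1:
  2·[RZJ] = -1/4·λ,   2·[ZBU] = λ − 1
So [RZJ]:[ZBU] = (-1/4·λ) / (λ − 1). Setting this equal to 3/20:
  -1/4·λ = 3/20·(λ − 1)  ⇒  λ = 3/8
Then r = λ/(1−λ) = (3/8)/(5/8) = 3/5. Check: with r = 3/5, Z = (3/8, 5/8) and [RZJ]:[ZBU] = 3/20 as required.

r = 3/5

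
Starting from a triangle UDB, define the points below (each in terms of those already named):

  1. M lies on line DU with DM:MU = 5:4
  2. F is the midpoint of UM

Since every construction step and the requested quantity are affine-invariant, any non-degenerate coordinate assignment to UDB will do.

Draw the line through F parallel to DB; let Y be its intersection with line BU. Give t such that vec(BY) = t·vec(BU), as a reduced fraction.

t = 7/9

Set U = (0, 0), D = (1, 0), B = (0, 1); any affine frame gives the same invariant.
1. M lies on line DU with DM:MU = 5:4 ⇒ M = (4/9, 0)
2. F is the midpoint of UM ⇒ F = (2/9, 0)
through F parallel to DB: direction (-1, 1); meets BU at Y = (0, 2/9)
Y = B + t·(U−B) with t = 7/9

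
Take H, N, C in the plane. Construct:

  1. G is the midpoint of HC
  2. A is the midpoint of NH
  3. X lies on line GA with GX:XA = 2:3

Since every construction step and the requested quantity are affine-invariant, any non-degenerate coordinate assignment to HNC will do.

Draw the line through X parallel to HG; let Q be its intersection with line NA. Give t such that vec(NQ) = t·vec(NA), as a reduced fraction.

t = 8/5

Choose coordinates H = (0, 0), N = (1, 0), C = (0, 1).
1. G is the midpoint of HC ⇒ G = (0, 1/2)
2. A is the midpoint of NH ⇒ A = (1/2, 0)
3. X lies on line GA with GX:XA = 2:3 ⇒ X = (1/5, 3/10)
through X parallel to HG: direction (0, 1/2); meets NA at Q = (1/5, 0)
Q = N + t·(A−N) with t = 8/5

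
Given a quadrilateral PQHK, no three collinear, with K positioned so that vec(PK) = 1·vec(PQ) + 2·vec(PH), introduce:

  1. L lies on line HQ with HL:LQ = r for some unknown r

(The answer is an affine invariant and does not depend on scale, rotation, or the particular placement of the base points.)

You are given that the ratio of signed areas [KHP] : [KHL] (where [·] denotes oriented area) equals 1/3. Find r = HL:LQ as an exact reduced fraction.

Work in coordinates with P = (0, 0), Q = (1, 0), H = (0, 1), K = (1, 2).
1. With HL:LQ = r, write λ = r/(r+1) so L = H + λ·(Q−H); L is affine-linear in λ
Every point depending on L is an affine combination of L and λ-independent points, so each such coordinate is linear in λ; the λ² term in each signed area is a multiple of (Q−H)×(Q−H) = 0, so 2·[KHP] and 2·[KHL] are each linear in λ. Evaluating at λ=0 and λ=1:
  2·[KHP] = 1,   2·[KHL] = 2·λ
So [KHP]:[KHL] = (1) / (2·λ). Setting this equal to 1/3:
  1 = 1/3·(2·λ)  ⇒  λ = 3/2
Then r = λ/(1−λ) = (3/2)/(-1/2) = -3. Check: with r = -3, L = (3/2, -1/2) and [KHP]:[KHL] = 1/3 as required.

r = -3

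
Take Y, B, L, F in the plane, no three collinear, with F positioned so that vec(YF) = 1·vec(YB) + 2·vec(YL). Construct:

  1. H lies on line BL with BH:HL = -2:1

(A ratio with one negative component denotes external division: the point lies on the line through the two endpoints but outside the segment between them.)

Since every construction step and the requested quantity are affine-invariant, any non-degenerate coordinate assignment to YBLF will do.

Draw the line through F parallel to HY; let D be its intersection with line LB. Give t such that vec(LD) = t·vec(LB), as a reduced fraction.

t = 3

Choose coordinates Y = (0, 0), B = (1, 0), L = (0, 1), F = (1, 2).
1. H lies on line BL with BH:HL = -2:1 ⇒ H = (-1, 2)
through F parallel to HY: direction (1, -2); meets LB at D = (3, -2)
D = L + t·(B−L) with t = 3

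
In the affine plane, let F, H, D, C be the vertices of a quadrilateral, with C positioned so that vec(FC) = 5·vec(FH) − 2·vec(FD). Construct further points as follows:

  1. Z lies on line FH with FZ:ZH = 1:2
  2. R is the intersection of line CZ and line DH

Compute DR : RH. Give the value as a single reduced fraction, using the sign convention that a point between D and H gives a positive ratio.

Choose coordinates F = (0, 0), H = (1, 0), D = (0, 1), C = (5, -2).
1. Z lies on line FH with FZ:ZH = 1:2 ⇒ Z = (1/3, 0)
2. R is the intersection of line CZ and line DH ⇒ R = (3/2, -1/2)
R = D + t·(H−D) with t = 3/2, so DR:RH = t:(1−t) = 3/2:-1/2

DR:RH = -3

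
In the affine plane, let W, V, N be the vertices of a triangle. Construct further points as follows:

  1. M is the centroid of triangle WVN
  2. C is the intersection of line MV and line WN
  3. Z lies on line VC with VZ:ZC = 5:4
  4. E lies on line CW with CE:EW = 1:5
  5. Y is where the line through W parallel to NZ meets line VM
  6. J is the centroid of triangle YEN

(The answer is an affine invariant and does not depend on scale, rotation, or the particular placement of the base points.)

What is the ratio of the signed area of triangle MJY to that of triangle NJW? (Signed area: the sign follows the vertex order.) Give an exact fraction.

[MJY]:[NJW] = 35/48

Choose coordinates W = (0, 0), V = (1, 0), N = (0, 1).
1. M is the centroid of triangle WVN ⇒ M = (1/3, 1/3)
2. C is the intersection of line MV and line WN ⇒ C = (0, 1/2)
3. Z lies on line VC with VZ:ZC = 5:4 ⇒ Z = (4/9, 5/18)
4. E lies on line CW with CE:EW = 1:5 ⇒ E = (0, 5/12)
5. Y is where the line through W parallel to NZ meets line VM ⇒ Y = (-4/9, 13/18)
6. J is the centroid of triangle YEN ⇒ J = (-4/27, 77/108)
2·[MJY] = 35/324, 2·[NJW] = 4/27
[MJY]:[NJW] = 35/324:4/27 = 35/48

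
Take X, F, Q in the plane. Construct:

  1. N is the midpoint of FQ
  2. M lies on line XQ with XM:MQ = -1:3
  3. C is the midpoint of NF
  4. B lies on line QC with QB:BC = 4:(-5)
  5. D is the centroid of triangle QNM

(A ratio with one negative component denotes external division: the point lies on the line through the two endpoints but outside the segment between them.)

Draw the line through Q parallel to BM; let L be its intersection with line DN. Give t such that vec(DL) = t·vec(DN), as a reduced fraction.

Choose coordinates X = (0, 0), F = (1, 0), Q = (0, 1).
1. N is the midpoint of FQ ⇒ N = (1/2, 1/2)
2. M lies on line XQ with XM:MQ = -1:3 ⇒ M = (0, -1/2)
3. C is the midpoint of NF ⇒ C = (3/4, 1/4)
4. B lies on line QC with QB:BC = 4:(-5) ⇒ B = (-3, 4)
5. D is the centroid of triangle QNM ⇒ D = (1/6, 1/3)
through Q parallel to BM: direction (3, -9/2); meets DN at L = (3/8, 7/16)
L = D + t·(N−D) with t = 5/8

t = 5/8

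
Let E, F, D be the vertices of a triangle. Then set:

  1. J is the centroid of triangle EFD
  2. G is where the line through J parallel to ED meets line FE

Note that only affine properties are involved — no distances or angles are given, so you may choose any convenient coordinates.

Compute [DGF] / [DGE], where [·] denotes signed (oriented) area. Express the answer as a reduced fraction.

[DGF]:[DGE] = -2

Set E = (0, 0), F = (1, 0), D = (0, 1); any affine frame gives the same invariant.
1. J is the centroid of triangle EFD ⇒ J = (1/3, 1/3)
2. G is where the line through J parallel to ED meets line FE ⇒ G = (1/3, 0)
2·[DGF] = 2/3, 2·[DGE] = -1/3
[DGF]:[DGE] = 2/3:-1/3 = -2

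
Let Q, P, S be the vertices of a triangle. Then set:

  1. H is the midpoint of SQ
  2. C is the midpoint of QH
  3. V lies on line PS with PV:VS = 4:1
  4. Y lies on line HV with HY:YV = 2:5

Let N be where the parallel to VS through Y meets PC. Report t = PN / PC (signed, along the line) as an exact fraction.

Choose coordinates Q = (0, 0), P = (1, 0), S = (0, 1).
1. H is the midpoint of SQ ⇒ H = (0, 1/2)
2. C is the midpoint of QH ⇒ C = (0, 1/4)
3. V lies on line PS with PV:VS = 4:1 ⇒ V = (1/5, 4/5)
4. Y lies on line HV with HY:YV = 2:5 ⇒ Y = (2/35, 41/70)
through Y parallel to VS: direction (-1/5, 1/5); meets PC at N = (11/21, 5/42)
N = P + t·(C−P) with t = 10/21

t = 10/21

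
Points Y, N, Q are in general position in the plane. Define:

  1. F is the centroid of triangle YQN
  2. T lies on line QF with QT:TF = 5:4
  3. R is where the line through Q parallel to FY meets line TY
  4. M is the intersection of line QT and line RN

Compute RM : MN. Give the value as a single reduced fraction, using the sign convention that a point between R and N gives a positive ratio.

Set Y = (0, 0), N = (1, 0), Q = (0, 1); any affine frame gives the same invariant.
1. F is the centroid of triangle YQN ⇒ F = (1/3, 1/3)
2. T lies on line QF with QT:TF = 5:4 ⇒ T = (5/27, 17/27)
3. R is where the line through Q parallel to FY meets line TY ⇒ R = (5/12, 17/12)
4. M is the intersection of line QT and line RN ⇒ M = (10/3, -17/3)
M = R + t·(N−R) with t = 5, so RM:MN = t:(1−t) = 5:-4

RM:MN = -5/4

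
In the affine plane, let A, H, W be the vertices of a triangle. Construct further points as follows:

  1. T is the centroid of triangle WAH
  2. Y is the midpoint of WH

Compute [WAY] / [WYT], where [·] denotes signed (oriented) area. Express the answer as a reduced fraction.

[WAY]:[WYT] = -3

Set A = (0, 0), H = (1, 0), W = (0, 1); any affine frame gives the same invariant.
1. T is the centroid of triangle WAH ⇒ T = (1/3, 1/3)
2. Y is the midpoint of WH ⇒ Y = (1/2, 1/2)
2·[WAY] = 1/2, 2·[WYT] = -1/6
[WAY]:[WYT] = 1/2:-1/6 = -3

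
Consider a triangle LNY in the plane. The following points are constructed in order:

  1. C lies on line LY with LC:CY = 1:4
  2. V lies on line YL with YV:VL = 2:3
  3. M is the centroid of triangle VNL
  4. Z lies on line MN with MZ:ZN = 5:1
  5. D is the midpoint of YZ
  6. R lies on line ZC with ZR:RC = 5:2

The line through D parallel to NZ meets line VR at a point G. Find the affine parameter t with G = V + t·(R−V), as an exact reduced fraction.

Set L = (0, 0), N = (1, 0), Y = (0, 1); any affine frame gives the same invariant.
1. C lies on line LY with LC:CY = 1:4 ⇒ C = (0, 1/5)
2. V lies on line YL with YV:VL = 2:3 ⇒ V = (0, 3/5)
3. M is the centroid of triangle VNL ⇒ M = (1/3, 1/5)
4. Z lies on line MN with MZ:ZN = 5:1 ⇒ Z = (8/9, 1/30)
5. D is the midpoint of YZ ⇒ D = (4/9, 31/60)
6. R lies on line ZC with ZR:RC = 5:2 ⇒ R = (16/63, 16/105)
through D parallel to NZ: direction (-1/9, 1/30); meets VR at G = (-4/117, 103/156)
G = V + t·(R−V) with t = -7/52

t = -7/52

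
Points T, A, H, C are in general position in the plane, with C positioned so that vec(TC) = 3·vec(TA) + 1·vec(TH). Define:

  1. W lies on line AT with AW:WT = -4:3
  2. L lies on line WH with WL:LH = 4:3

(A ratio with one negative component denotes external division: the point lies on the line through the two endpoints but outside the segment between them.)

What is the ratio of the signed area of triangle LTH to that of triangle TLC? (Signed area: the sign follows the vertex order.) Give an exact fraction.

[LTH]:[TLC] = -3/7

Assign T = (0, 0), A = (1, 0), H = (0, 1), C = (3, 1) — the answer is frame-independent, so this choice is without loss of generality.
1. W lies on line AT with AW:WT = -4:3 ⇒ W = (-3, 0)
2. L lies on line WH with WL:LH = 4:3 ⇒ L = (-9/7, 4/7)
2·[LTH] = 9/7, 2·[TLC] = -3
[LTH]:[TLC] = 9/7:-3 = -3/7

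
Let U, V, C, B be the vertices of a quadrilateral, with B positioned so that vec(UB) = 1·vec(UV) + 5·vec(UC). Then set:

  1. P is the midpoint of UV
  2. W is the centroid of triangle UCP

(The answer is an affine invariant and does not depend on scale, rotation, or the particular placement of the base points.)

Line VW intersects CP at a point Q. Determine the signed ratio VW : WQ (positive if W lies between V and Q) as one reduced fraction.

Choose coordinates U = (0, 0), V = (1, 0), C = (0, 1), B = (1, 5).
1. P is the midpoint of UV ⇒ P = (1/2, 0)
2. W is the centroid of triangle UCP ⇒ W = (1/6, 1/3)
line VW meets CP at Q = (3/8, 1/4)
W = V + t·(Q−V) with t = 4/3, so VW:WQ = 4/3:-1/3

VW:WQ = -4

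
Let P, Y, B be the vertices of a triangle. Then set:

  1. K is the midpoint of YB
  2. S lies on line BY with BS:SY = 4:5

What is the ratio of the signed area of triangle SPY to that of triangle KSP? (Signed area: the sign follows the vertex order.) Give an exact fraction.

[SPY]:[KSP] = 10

Set P = (0, 0), Y = (1, 0), B = (0, 1); any affine frame gives the same invariant.
1. K is the midpoint of YB ⇒ K = (1/2, 1/2)
2. S lies on line BY with BS:SY = 4:5 ⇒ S = (4/9, 5/9)
2·[SPY] = 5/9, 2·[KSP] = 1/18
[SPY]:[KSP] = 5/9:1/18 = 10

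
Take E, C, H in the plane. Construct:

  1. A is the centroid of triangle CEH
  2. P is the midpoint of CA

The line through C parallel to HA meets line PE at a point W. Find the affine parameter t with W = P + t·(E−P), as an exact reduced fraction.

t = -1/3

Assign E = (0, 0), C = (1, 0), H = (0, 1) — the answer is frame-independent, so this choice is without loss of generality.
1. A is the centroid of triangle CEH ⇒ A = (1/3, 1/3)
2. P is the midpoint of CA ⇒ P = (2/3, 1/6)
through C parallel to HA: direction (1/3, -2/3); meets PE at W = (8/9, 2/9)
W = P + t·(E−P) with t = -1/3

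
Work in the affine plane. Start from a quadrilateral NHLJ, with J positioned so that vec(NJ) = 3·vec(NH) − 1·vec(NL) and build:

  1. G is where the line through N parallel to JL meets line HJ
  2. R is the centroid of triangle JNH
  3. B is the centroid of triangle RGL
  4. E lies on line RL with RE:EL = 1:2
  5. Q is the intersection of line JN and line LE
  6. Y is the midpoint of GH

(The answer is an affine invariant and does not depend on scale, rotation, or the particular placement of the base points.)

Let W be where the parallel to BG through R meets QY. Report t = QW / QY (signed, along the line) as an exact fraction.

t = 1/4

Work in coordinates with N = (0, 0), H = (1, 0), L = (0, 1), J = (3, -1).
1. G is where the line through N parallel to JL meets line HJ ⇒ G = (-3, 2)
2. R is the centroid of triangle JNH ⇒ R = (4/3, -1/3)
3. B is the centroid of triangle RGL ⇒ B = (-5/9, 8/9)
4. E lies on line RL with RE:EL = 1:2 ⇒ E = (8/9, 1/9)
5. Q is the intersection of line JN and line LE ⇒ Q = (3/2, -1/2)
6. Y is the midpoint of GH ⇒ Y = (-1, 1)
through R parallel to BG: direction (-22/9, 10/9); meets QY at W = (7/8, -1/8)
W = Q + t·(Y−Q) with t = 1/4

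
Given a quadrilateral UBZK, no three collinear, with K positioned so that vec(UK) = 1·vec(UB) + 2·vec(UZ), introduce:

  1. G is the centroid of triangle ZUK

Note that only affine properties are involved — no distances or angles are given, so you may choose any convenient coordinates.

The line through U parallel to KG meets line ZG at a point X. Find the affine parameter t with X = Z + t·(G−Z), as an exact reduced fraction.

t = 2

Work in coordinates with U = (0, 0), B = (1, 0), Z = (0, 1), K = (1, 2).
1. G is the centroid of triangle ZUK ⇒ G = (1/3, 1)
through U parallel to KG: direction (-2/3, -1); meets ZG at X = (2/3, 1)
X = Z + t·(G−Z) with t = 2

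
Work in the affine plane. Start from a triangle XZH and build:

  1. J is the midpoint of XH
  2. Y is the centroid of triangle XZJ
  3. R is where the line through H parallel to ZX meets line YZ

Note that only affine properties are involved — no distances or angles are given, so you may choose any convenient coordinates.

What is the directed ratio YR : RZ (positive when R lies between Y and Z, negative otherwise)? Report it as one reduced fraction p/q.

YR:RZ = -5/6

Assign X = (0, 0), Z = (1, 0), H = (0, 1) — the answer is frame-independent, so this choice is without loss of generality.
1. J is the midpoint of XH ⇒ J = (0, 1/2)
2. Y is the centroid of triangle XZJ ⇒ Y = (1/3, 1/6)
3. R is where the line through H parallel to ZX meets line YZ ⇒ R = (-3, 1)
R = Y + t·(Z−Y) with t = -5, so YR:RZ = t:(1−t) = -5:6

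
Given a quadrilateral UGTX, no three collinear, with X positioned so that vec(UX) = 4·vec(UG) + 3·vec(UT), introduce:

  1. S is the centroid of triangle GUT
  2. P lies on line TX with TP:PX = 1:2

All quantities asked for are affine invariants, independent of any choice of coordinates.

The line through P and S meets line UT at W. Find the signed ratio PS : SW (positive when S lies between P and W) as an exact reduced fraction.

Assign U = (0, 0), G = (1, 0), T = (0, 1), X = (4, 3) — the answer is frame-independent, so this choice is without loss of generality.
1. S is the centroid of triangle GUT ⇒ S = (1/3, 1/3)
2. P lies on line TX with TP:PX = 1:2 ⇒ P = (4/3, 5/3)
line PS meets UT at W = (0, -1/9)
S = P + t·(W−P) with t = 3/4, so PS:SW = 3/4:1/4

PS:SW = 3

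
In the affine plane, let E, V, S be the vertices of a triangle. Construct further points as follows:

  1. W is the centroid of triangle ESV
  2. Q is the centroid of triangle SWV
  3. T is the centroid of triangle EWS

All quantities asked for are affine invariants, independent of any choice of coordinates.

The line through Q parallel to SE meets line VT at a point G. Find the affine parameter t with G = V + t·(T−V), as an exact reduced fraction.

Work in coordinates with E = (0, 0), V = (1, 0), S = (0, 1).
1. W is the centroid of triangle ESV ⇒ W = (1/3, 1/3)
2. Q is the centroid of triangle SWV ⇒ Q = (4/9, 4/9)
3. T is the centroid of triangle EWS ⇒ T = (1/9, 4/9)
through Q parallel to SE: direction (0, -1); meets VT at G = (4/9, 5/18)
G = V + t·(T−V) with t = 5/8

t = 5/8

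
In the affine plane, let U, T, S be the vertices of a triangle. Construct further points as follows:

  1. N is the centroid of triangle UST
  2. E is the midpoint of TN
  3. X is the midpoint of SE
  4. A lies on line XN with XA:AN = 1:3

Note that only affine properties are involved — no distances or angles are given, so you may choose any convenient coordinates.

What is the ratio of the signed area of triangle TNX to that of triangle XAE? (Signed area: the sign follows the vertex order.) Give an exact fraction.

[TNX]:[XAE] = -8

Assign U = (0, 0), T = (1, 0), S = (0, 1) — the answer is frame-independent, so this choice is without loss of generality.
1. N is the centroid of triangle UST ⇒ N = (1/3, 1/3)
2. E is the midpoint of TN ⇒ E = (2/3, 1/6)
3. X is the midpoint of SE ⇒ X = (1/3, 7/12)
4. A lies on line XN with XA:AN = 1:3 ⇒ A = (1/3, 25/48)
2·[TNX] = -1/6, 2·[XAE] = 1/48
[TNX]:[XAE] = -1/6:1/48 = -8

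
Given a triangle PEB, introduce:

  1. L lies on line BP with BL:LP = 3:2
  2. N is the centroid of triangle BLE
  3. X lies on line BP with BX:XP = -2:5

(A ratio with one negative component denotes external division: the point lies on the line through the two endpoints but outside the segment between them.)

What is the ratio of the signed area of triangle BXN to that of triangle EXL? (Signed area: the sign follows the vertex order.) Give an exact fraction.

[BXN]:[EXL] = -10/57

Set P = (0, 0), E = (1, 0), B = (0, 1); any affine frame gives the same invariant.
1. L lies on line BP with BL:LP = 3:2 ⇒ L = (0, 2/5)
2. N is the centroid of triangle BLE ⇒ N = (1/3, 7/15)
3. X lies on line BP with BX:XP = -2:5 ⇒ X = (0, 5/3)
2·[BXN] = -2/9, 2·[EXL] = 19/15
[BXN]:[EXL] = -2/9:19/15 = -10/57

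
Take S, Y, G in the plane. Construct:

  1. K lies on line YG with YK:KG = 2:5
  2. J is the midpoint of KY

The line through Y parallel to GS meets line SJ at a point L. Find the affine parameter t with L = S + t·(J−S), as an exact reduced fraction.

t = 7/6

Set S = (0, 0), Y = (1, 0), G = (0, 1); any affine frame gives the same invariant.
1. K lies on line YG with YK:KG = 2:5 ⇒ K = (5/7, 2/7)
2. J is the midpoint of KY ⇒ J = (6/7, 1/7)
through Y parallel to GS: direction (0, -1); meets SJ at L = (1, 1/6)
L = S + t·(J−S) with t = 7/6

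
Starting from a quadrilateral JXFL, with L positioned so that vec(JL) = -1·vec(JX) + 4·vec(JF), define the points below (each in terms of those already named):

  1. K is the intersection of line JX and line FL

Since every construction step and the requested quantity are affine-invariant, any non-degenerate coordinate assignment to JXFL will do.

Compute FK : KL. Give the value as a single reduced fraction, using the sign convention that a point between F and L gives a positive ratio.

FK:KL = -1/4

Assign J = (0, 0), X = (1, 0), F = (0, 1), L = (-1, 4) — the answer is frame-independent, so this choice is without loss of generality.
1. K is the intersection of line JX and line FL ⇒ K = (1/3, 0)
K = F + t·(L−F) with t = -1/3, so FK:KL = t:(1−t) = -1/3:4/3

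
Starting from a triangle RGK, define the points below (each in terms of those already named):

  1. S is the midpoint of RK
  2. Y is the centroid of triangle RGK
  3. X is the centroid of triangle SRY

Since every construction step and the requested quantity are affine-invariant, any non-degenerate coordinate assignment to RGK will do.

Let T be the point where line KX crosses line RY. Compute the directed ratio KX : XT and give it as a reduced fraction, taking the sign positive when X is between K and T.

Choose coordinates R = (0, 0), G = (1, 0), K = (0, 1).
1. S is the midpoint of RK ⇒ S = (0, 1/2)
2. Y is the centroid of triangle RGK ⇒ Y = (1/3, 1/3)
3. X is the centroid of triangle SRY ⇒ X = (1/9, 5/18)
line KX meets RY at T = (2/15, 2/15)
X = K + t·(T−K) with t = 5/6, so KX:XT = 5/6:1/6

KX:XT = 5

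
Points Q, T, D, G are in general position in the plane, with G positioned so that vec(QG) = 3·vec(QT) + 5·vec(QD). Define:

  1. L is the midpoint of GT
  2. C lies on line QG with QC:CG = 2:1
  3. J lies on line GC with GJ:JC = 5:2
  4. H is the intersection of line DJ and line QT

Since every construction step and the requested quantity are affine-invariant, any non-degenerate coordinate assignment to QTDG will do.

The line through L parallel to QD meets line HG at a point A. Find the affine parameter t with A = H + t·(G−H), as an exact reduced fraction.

t = 166/225

Set Q = (0, 0), T = (1, 0), D = (0, 1), G = (3, 5); any affine frame gives the same invariant.
1. L is the midpoint of GT ⇒ L = (2, 5/2)
2. C lies on line QG with QC:CG = 2:1 ⇒ C = (2, 10/3)
3. J lies on line GC with GJ:JC = 5:2 ⇒ J = (16/7, 80/21)
4. H is the intersection of line DJ and line QT ⇒ H = (-48/59, 0)
through L parallel to QD: direction (0, 1); meets HG at A = (2, 166/45)
A = H + t·(G−H) with t = 166/225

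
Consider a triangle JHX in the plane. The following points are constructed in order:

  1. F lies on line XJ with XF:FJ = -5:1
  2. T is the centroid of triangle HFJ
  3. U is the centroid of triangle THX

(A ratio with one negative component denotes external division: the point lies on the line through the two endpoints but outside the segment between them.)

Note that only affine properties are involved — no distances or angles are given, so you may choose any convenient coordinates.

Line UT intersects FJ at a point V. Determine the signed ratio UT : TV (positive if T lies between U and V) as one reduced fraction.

UT:TV = 1/3

Set J = (0, 0), H = (1, 0), X = (0, 1); any affine frame gives the same invariant.
1. F lies on line XJ with XF:FJ = -5:1 ⇒ F = (0, -1/4)
2. T is the centroid of triangle HFJ ⇒ T = (1/3, -1/12)
3. U is the centroid of triangle THX ⇒ U = (4/9, 11/36)
line UT meets FJ at V = (0, -5/4)
T = U + t·(V−U) with t = 1/4, so UT:TV = 1/4:3/4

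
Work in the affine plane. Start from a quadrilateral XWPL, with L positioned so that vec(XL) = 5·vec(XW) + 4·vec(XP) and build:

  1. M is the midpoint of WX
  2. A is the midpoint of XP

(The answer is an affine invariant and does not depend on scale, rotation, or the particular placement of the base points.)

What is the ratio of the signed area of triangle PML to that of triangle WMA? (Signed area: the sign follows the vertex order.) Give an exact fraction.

Work in coordinates with X = (0, 0), W = (1, 0), P = (0, 1), L = (5, 4).
1. M is the midpoint of WX ⇒ M = (1/2, 0)
2. A is the midpoint of XP ⇒ A = (0, 1/2)
2·[PML] = 13/2, 2·[WMA] = -1/4
[PML]:[WMA] = 13/2:-1/4 = -26

[PML]:[WMA] = -26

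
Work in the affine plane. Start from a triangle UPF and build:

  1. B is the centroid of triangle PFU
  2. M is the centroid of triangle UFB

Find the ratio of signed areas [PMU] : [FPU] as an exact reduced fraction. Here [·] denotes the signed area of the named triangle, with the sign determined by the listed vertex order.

Choose coordinates U = (0, 0), P = (1, 0), F = (0, 1).
1. B is the centroid of triangle PFU ⇒ B = (1/3, 1/3)
2. M is the centroid of triangle UFB ⇒ M = (1/9, 4/9)
2·[PMU] = 4/9, 2·[FPU] = -1
[PMU]:[FPU] = 4/9:-1 = -4/9

[PMU]:[FPU] = -4/9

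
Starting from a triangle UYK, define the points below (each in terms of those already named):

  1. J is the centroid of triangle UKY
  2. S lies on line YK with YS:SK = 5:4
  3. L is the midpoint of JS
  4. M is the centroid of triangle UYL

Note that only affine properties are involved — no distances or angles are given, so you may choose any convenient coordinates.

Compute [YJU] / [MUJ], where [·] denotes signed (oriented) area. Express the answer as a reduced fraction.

Assign U = (0, 0), Y = (1, 0), K = (0, 1) — the answer is frame-independent, so this choice is without loss of generality.
1. J is the centroid of triangle UKY ⇒ J = (1/3, 1/3)
2. S lies on line YK with YS:SK = 5:4 ⇒ S = (4/9, 5/9)
3. L is the midpoint of JS ⇒ L = (7/18, 4/9)
4. M is the centroid of triangle UYL ⇒ M = (25/54, 4/27)
2·[YJU] = 1/3, 2·[MUJ] = -17/162
[YJU]:[MUJ] = 1/3:-17/162 = -54/17

[YJU]:[MUJ] = -54/17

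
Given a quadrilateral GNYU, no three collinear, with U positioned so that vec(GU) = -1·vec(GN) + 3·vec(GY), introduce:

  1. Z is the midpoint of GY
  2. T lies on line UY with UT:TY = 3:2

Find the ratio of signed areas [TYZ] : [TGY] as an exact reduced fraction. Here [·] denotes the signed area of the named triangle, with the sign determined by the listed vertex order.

Assign G = (0, 0), N = (1, 0), Y = (0, 1), U = (-1, 3) — the answer is frame-independent, so this choice is without loss of generality.
1. Z is the midpoint of GY ⇒ Z = (0, 1/2)
2. T lies on line UY with UT:TY = 3:2 ⇒ T = (-2/5, 9/5)
2·[TYZ] = -1/5, 2·[TGY] = 2/5
[TYZ]:[TGY] = -1/5:2/5 = -1/2

[TYZ]:[TGY] = -1/2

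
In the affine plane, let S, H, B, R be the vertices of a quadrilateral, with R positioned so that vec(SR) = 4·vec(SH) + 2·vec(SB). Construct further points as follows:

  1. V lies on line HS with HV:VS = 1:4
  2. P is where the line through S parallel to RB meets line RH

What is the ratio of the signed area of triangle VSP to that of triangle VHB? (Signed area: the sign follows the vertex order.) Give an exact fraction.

[VSP]:[VHB] = -8/5

Choose coordinates S = (0, 0), H = (1, 0), B = (0, 1), R = (4, 2).
1. V lies on line HS with HV:VS = 1:4 ⇒ V = (4/5, 0)
2. P is where the line through S parallel to RB meets line RH ⇒ P = (8/5, 2/5)
2·[VSP] = -8/25, 2·[VHB] = 1/5
[VSP]:[VHB] = -8/25:1/5 = -8/5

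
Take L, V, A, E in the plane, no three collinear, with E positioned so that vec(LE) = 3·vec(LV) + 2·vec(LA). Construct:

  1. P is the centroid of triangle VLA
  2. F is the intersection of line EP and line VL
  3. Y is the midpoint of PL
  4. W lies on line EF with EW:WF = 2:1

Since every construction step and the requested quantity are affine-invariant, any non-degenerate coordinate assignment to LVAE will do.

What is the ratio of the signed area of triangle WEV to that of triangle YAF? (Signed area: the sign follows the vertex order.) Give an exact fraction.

[WEV]:[YAF] = -24/5

Set L = (0, 0), V = (1, 0), A = (0, 1), E = (3, 2); any affine frame gives the same invariant.
1. P is the centroid of triangle VLA ⇒ P = (1/3, 1/3)
2. F is the intersection of line EP and line VL ⇒ F = (-1/5, 0)
3. Y is the midpoint of PL ⇒ Y = (1/6, 1/6)
4. W lies on line EF with EW:WF = 2:1 ⇒ W = (13/15, 2/3)
2·[WEV] = -8/5, 2·[YAF] = 1/3
[WEV]:[YAF] = -8/5:1/3 = -24/5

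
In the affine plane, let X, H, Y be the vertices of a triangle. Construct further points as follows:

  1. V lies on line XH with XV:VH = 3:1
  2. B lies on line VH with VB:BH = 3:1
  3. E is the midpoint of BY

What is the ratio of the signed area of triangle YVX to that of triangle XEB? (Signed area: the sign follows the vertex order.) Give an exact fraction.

Set X = (0, 0), H = (1, 0), Y = (0, 1); any affine frame gives the same invariant.
1. V lies on line XH with XV:VH = 3:1 ⇒ V = (3/4, 0)
2. B lies on line VH with VB:BH = 3:1 ⇒ B = (15/16, 0)
3. E is the midpoint of BY ⇒ E = (15/32, 1/2)
2·[YVX] = -3/4, 2·[XEB] = -15/32
[YVX]:[XEB] = -3/4:-15/32 = 8/5

[YVX]:[XEB] = 8/5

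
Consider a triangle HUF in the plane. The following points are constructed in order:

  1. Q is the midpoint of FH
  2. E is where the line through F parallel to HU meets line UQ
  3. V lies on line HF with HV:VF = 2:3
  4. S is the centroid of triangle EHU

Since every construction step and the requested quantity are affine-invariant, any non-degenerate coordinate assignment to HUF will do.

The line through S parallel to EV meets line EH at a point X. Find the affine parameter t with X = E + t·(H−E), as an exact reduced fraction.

t = 1/6

Set H = (0, 0), U = (1, 0), F = (0, 1); any affine frame gives the same invariant.
1. Q is the midpoint of FH ⇒ Q = (0, 1/2)
2. E is where the line through F parallel to HU meets line UQ ⇒ E = (-1, 1)
3. V lies on line HF with HV:VF = 2:3 ⇒ V = (0, 2/5)
4. S is the centroid of triangle EHU ⇒ S = (0, 1/3)
through S parallel to EV: direction (1, -3/5); meets EH at X = (-5/6, 5/6)
X = E + t·(H−E) with t = 1/6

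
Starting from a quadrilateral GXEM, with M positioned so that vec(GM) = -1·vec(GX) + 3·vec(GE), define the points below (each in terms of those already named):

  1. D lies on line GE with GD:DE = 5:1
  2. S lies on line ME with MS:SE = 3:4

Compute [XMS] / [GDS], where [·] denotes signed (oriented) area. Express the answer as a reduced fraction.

[XMS]:[GDS] = 9/10

Assign G = (0, 0), X = (1, 0), E = (0, 1), M = (-1, 3) — the answer is frame-independent, so this choice is without loss of generality.
1. D lies on line GE with GD:DE = 5:1 ⇒ D = (0, 5/6)
2. S lies on line ME with MS:SE = 3:4 ⇒ S = (-4/7, 15/7)
2·[XMS] = 3/7, 2·[GDS] = 10/21
[XMS]:[GDS] = 3/7:10/21 = 9/10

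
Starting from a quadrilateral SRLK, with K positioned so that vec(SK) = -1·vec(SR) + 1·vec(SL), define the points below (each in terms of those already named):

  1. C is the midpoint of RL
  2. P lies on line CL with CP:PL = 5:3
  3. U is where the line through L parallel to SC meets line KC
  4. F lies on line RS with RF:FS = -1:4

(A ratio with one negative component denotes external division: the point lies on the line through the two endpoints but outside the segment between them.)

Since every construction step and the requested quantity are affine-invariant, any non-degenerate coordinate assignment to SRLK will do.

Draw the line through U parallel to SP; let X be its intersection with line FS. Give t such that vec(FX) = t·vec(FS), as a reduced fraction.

Set S = (0, 0), R = (1, 0), L = (0, 1), K = (-1, 1); any affine frame gives the same invariant.
1. C is the midpoint of RL ⇒ C = (1/2, 1/2)
2. P lies on line CL with CP:PL = 5:3 ⇒ P = (3/16, 13/16)
3. U is where the line through L parallel to SC meets line KC ⇒ U = (-1/4, 3/4)
4. F lies on line RS with RF:FS = -1:4 ⇒ F = (4/3, 0)
through U parallel to SP: direction (3/16, 13/16); meets FS at X = (-11/26, 0)
X = F + t·(S−F) with t = 137/104

t = 137/104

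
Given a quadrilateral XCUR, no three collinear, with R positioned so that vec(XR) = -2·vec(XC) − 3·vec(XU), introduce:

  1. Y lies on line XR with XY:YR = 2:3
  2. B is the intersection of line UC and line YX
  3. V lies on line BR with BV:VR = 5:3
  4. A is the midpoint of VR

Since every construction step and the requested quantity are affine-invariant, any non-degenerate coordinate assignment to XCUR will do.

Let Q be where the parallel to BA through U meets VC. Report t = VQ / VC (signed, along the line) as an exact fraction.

Set X = (0, 0), C = (1, 0), U = (0, 1), R = (-2, -3); any affine frame gives the same invariant.
1. Y lies on line XR with XY:YR = 2:3 ⇒ Y = (-4/5, -6/5)
2. B is the intersection of line UC and line YX ⇒ B = (2/5, 3/5)
3. V lies on line BR with BV:VR = 5:3 ⇒ V = (-11/10, -33/20)
4. A is the midpoint of VR ⇒ A = (-31/20, -93/40)
through U parallel to BA: direction (-39/20, -117/40); meets VC at Q = (-5/2, -11/4)
Q = V + t·(C−V) with t = -2/3

t = -2/3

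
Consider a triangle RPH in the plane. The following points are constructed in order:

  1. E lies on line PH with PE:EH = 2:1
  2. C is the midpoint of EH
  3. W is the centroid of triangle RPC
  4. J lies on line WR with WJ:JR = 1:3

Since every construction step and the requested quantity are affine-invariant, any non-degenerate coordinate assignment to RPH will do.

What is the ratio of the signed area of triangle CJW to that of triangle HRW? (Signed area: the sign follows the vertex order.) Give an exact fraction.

[CJW]:[HRW] = 5/28

Work in coordinates with R = (0, 0), P = (1, 0), H = (0, 1).
1. E lies on line PH with PE:EH = 2:1 ⇒ E = (1/3, 2/3)
2. C is the midpoint of EH ⇒ C = (1/6, 5/6)
3. W is the centroid of triangle RPC ⇒ W = (7/18, 5/18)
4. J lies on line WR with WJ:JR = 1:3 ⇒ J = (7/24, 5/24)
2·[CJW] = 5/72, 2·[HRW] = 7/18
[CJW]:[HRW] = 5/72:7/18 = 5/28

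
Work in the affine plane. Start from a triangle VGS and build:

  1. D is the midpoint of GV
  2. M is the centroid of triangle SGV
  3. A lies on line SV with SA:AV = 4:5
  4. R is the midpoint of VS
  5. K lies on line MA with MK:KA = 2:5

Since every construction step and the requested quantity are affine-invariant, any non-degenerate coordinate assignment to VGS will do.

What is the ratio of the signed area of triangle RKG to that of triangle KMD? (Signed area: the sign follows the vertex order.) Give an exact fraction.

[RKG]:[KMD] = 3/4

Choose coordinates V = (0, 0), G = (1, 0), S = (0, 1).
1. D is the midpoint of GV ⇒ D = (1/2, 0)
2. M is the centroid of triangle SGV ⇒ M = (1/3, 1/3)
3. A lies on line SV with SA:AV = 4:5 ⇒ A = (0, 5/9)
4. R is the midpoint of VS ⇒ R = (0, 1/2)
5. K lies on line MA with MK:KA = 2:5 ⇒ K = (5/21, 25/63)
2·[RKG] = -1/63, 2·[KMD] = -4/189
[RKG]:[KMD] = -1/63:-4/189 = 3/4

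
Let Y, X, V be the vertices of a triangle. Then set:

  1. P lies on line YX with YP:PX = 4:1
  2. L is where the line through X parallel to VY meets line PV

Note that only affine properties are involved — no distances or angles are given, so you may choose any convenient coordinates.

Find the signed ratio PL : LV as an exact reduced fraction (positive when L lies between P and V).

PL:LV = -1/5

Choose coordinates Y = (0, 0), X = (1, 0), V = (0, 1).
1. P lies on line YX with YP:PX = 4:1 ⇒ P = (4/5, 0)
2. L is where the line through X parallel to VY meets line PV ⇒ L = (1, -1/4)
L = P + t·(V−P) with t = -1/4, so PL:LV = t:(1−t) = -1/4:5/4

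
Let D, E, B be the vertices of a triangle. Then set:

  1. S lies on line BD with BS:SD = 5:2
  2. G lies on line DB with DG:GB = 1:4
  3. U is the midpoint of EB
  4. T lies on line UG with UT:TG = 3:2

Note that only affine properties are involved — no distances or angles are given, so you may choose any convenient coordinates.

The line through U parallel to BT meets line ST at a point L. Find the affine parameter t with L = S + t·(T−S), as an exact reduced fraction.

Set D = (0, 0), E = (1, 0), B = (0, 1); any affine frame gives the same invariant.
1. S lies on line BD with BS:SD = 5:2 ⇒ S = (0, 2/7)
2. G lies on line DB with DG:GB = 1:4 ⇒ G = (0, 1/5)
3. U is the midpoint of EB ⇒ U = (1/2, 1/2)
4. T lies on line UG with UT:TG = 3:2 ⇒ T = (1/5, 8/25)
through U parallel to BT: direction (1/5, -17/25); meets ST at L = (67/125, 236/625)
L = S + t·(T−S) with t = 67/25

t = 67/25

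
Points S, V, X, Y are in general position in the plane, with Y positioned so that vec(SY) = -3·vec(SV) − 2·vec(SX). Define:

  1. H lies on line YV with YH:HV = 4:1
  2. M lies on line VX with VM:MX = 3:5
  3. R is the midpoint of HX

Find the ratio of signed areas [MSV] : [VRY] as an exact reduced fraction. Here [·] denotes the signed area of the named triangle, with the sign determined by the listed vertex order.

Assign S = (0, 0), V = (1, 0), X = (0, 1), Y = (-3, -2) — the answer is frame-independent, so this choice is without loss of generality.
1. H lies on line YV with YH:HV = 4:1 ⇒ H = (1/5, -2/5)
2. M lies on line VX with VM:MX = 3:5 ⇒ M = (5/8, 3/8)
3. R is the midpoint of HX ⇒ R = (1/10, 3/10)
2·[MSV] = 3/8, 2·[VRY] = 3
[MSV]:[VRY] = 3/8:3 = 1/8

[MSV]:[VRY] = 1/8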